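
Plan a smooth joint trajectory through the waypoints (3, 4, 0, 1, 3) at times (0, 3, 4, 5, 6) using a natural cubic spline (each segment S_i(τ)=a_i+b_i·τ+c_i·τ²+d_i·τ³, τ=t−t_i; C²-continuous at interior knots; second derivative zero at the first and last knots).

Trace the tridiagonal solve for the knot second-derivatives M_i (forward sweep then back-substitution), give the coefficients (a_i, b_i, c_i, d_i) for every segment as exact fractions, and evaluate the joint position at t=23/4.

Δ: Δ0=1/3, Δ1=-4, Δ2=1, Δ3=2
row 1: diag=8, rhs=-26; c'=1/8, d'=-13/4
row 2: denom=4−1·1/8=31/8; d'=(30−1·-13/4)/(31/8)=266/31
row 3: denom=4−1·8/31=116/31; d'=(6−1·266/31)/(116/31)=-20/29
back: M3=-20/29
back: M2=266/31−8/31·-20/29=254/29
back: M1=-13/4−1/8·254/29=-126/29
M: M0=0, M1=-126/29, M2=254/29, M3=-20/29, M4=0
seg 0: a=3, c=M0/2=0, d=(M1−M0)/(6·3)=-7/29, b=Δ0−h0·(2M0+M1)/6=218/87
seg 1: a=4, c=M1/2=-63/29, d=(M2−M1)/(6·1)=190/87, b=Δ1−h1·(2M1+M2)/6=-349/87
seg 2: a=0, c=M2/2=127/29, d=(M3−M2)/(6·1)=-137/87, b=Δ2−h2·(2M2+M3)/6=-157/87
seg 3: a=1, c=M3/2=-10/29, d=(M4−M3)/(6·1)=10/87, b=Δ3−h3·(2M3+M4)/6=194/87
t_q=23/4 → seg 3, τ=3/4; S=1+194/87·τ+-10/29·τ²+10/87·τ³=2345/928

  seg 0: a=3 b=218/87 c=0 d=-7/29
  seg 1: a=4 b=-349/87 c=-63/29 d=190/87
  seg 2: a=0 b=-157/87 c=127/29 d=-137/87
  seg 3: a=1 b=194/87 c=-10/29 d=10/87
S(23/4) = 2345/928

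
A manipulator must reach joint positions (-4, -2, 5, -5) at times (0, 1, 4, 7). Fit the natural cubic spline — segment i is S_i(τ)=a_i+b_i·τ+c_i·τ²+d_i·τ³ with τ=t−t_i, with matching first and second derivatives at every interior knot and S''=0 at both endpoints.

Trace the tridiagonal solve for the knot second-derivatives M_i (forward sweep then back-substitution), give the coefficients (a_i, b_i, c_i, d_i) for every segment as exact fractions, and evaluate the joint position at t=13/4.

  seg 0: a=-4 b=51/29 c=0 d=7/29
  seg 1: a=-2 b=72/29 c=21/29 d=-202/783
  seg 2: a=5 b=-4/29 c=-139/87 d=139/783
S(13/4) = 4003/928

Δ: Δ0=2, Δ1=7/3, Δ2=-10/3
row 1: diag=8, rhs=2; c'=3/8, d'=1/4
row 2: denom=12−3·3/8=87/8; d'=(-34−3·1/4)/(87/8)=-278/87
back: M2=-278/87
back: M1=1/4−3/8·-278/87=42/29
M: M0=0, M1=42/29, M2=-278/87, M3=0
seg 0: a=-4, c=M0/2=0, d=(M1−M0)/(6·1)=7/29, b=Δ0−h0·(2M0+M1)/6=51/29
seg 1: a=-2, c=M1/2=21/29, d=(M2−M1)/(6·3)=-202/783, b=Δ1−h1·(2M1+M2)/6=72/29
seg 2: a=5, c=M2/2=-139/87, d=(M3−M2)/(6·3)=139/783, b=Δ2−h2·(2M2+M3)/6=-4/29
t_q=13/4 → seg 1, τ=9/4; S=-2+72/29·τ+21/29·τ²+-202/783·τ³=4003/928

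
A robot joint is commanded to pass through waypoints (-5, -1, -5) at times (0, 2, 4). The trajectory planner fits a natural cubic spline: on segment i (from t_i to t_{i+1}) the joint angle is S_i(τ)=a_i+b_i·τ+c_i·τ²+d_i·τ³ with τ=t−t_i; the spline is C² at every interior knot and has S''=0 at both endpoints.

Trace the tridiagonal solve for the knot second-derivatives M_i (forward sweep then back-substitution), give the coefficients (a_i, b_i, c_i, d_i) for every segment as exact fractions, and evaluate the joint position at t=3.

Δ: Δ0=2, Δ1=-2
row 1: diag=8, rhs=-24; c'=1/4, d'=-3
back: M1=-3
M: M0=0, M1=-3, M2=0
seg 0: a=-5, c=M0/2=0, d=(M1−M0)/(6·2)=-1/4, b=Δ0−h0·(2M0+M1)/6=3
seg 1: a=-1, c=M1/2=-3/2, d=(M2−M1)/(6·2)=1/4, b=Δ1−h1·(2M1+M2)/6=0
t_q=3 → seg 1, τ=1; S=-1+0·τ+-3/2·τ²+1/4·τ³=-9/4

  seg 0: a=-5 b=3 c=0 d=-1/4
  seg 1: a=-1 b=0 c=-3/2 d=1/4
S(3) = -9/4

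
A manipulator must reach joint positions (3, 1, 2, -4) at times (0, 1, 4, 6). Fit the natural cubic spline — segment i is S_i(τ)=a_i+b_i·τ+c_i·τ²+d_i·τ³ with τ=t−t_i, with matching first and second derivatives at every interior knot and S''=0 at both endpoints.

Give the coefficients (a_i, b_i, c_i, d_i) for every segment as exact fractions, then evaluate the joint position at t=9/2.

  seg 0: a=3 b=-526/213 c=0 d=100/213
  seg 1: a=1 b=-226/213 c=100/71 d=-67/213
  seg 2: a=2 b=-235/213 c=-101/71 d=101/426
S(9/2) = 1275/1136

Δ: Δ0=-2, Δ1=1/3, Δ2=-3
row 1: diag=8, rhs=14; c'=3/8, d'=7/4
row 2: denom=10−3·3/8=71/8; d'=(-20−3·7/4)/(71/8)=-202/71
back: M2=-202/71
back: M1=7/4−3/8·-202/71=200/71
M: M0=0, M1=200/71, M2=-202/71, M3=0
seg 0: a=3, c=M0/2=0, d=(M1−M0)/(6·1)=100/213, b=Δ0−h0·(2M0+M1)/6=-526/213
seg 1: a=1, c=M1/2=100/71, d=(M2−M1)/(6·3)=-67/213, b=Δ1−h1·(2M1+M2)/6=-226/213
seg 2: a=2, c=M2/2=-101/71, d=(M3−M2)/(6·2)=101/426, b=Δ2−h2·(2M2+M3)/6=-235/213
t_q=9/2 → seg 2, τ=1/2; S=2+-235/213·τ+-101/71·τ²+101/426·τ³=1275/1136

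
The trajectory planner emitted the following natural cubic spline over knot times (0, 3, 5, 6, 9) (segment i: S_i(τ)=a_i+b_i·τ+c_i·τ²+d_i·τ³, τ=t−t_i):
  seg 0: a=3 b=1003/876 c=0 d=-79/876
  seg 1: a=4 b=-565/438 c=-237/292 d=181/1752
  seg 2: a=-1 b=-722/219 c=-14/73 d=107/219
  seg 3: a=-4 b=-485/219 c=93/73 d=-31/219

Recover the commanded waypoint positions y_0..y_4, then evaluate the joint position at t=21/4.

y_0 = S_0(0) = a_0 = 3
y_1 = S_1(0) = a_1 = 4
y_2 = S_2(0) = a_2 = -1
y_3 = S_3(0) = a_3 = -4
y_4 = S_3(3) = -3
t_q=21/4 is in segment 2 (τ=1/4); S_2(τ)=-8543/4672

y_0=3 y_1=4 y_2=-1 y_3=-4 y_4=-3
S(21/4) = -8543/4672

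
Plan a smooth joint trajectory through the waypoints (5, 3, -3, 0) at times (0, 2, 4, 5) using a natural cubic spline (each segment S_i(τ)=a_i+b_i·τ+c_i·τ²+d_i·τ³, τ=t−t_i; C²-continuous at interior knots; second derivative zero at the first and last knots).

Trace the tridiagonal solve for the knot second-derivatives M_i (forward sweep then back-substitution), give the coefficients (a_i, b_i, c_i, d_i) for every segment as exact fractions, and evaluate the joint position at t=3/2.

  seg 0: a=5 b=1/11 c=0 d=-3/11
  seg 1: a=3 b=-35/11 c=-18/11 d=19/22
  seg 2: a=-3 b=7/11 c=39/11 d=-13/11
S(3/2) = 371/88

Δ: Δ0=-1, Δ1=-3, Δ2=3
row 1: diag=8, rhs=-12; c'=1/4, d'=-3/2
row 2: denom=6−2·1/4=11/2; d'=(36−2·-3/2)/(11/2)=78/11
back: M2=78/11
back: M1=-3/2−1/4·78/11=-36/11
M: M0=0, M1=-36/11, M2=78/11, M3=0
seg 0: a=5, c=M0/2=0, d=(M1−M0)/(6·2)=-3/11, b=Δ0−h0·(2M0+M1)/6=1/11
seg 1: a=3, c=M1/2=-18/11, d=(M2−M1)/(6·2)=19/22, b=Δ1−h1·(2M1+M2)/6=-35/11
seg 2: a=-3, c=M2/2=39/11, d=(M3−M2)/(6·1)=-13/11, b=Δ2−h2·(2M2+M3)/6=7/11
t_q=3/2 → seg 0, τ=3/2; S=5+1/11·τ+0·τ²+-3/11·τ³=371/88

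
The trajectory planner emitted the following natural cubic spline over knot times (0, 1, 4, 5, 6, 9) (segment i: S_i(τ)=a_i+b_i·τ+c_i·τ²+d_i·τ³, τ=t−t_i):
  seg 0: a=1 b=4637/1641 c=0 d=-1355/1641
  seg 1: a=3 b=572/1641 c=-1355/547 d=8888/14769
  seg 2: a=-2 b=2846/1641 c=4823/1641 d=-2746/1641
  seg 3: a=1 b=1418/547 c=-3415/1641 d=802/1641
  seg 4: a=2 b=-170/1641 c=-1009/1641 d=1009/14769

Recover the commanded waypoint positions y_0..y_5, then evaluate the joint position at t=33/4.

y_0 = S_0(0) = a_0 = 1
y_1 = S_1(0) = a_1 = 3
y_2 = S_2(0) = a_2 = -2
y_3 = S_3(0) = a_3 = 1
y_4 = S_4(0) = a_4 = 2
y_5 = S_4(3) = -2
t_q=33/4 is in segment 4 (τ=9/4); S_4(τ)=-19873/35008

y_0=1 y_1=3 y_2=-2 y_3=1 y_4=2 y_5=-2
S(33/4) = -19873/35008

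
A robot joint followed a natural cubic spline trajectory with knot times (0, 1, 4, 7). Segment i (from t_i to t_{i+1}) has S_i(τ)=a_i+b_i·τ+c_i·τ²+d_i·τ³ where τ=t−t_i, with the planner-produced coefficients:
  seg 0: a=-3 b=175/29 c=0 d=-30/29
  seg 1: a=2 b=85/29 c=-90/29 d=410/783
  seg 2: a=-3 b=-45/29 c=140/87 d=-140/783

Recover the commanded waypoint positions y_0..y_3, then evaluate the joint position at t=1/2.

y_0=-3 y_1=2 y_2=-3 y_3=2
S(1/2) = -13/116

y_0 = S_0(0) = a_0 = -3
y_1 = S_1(0) = a_1 = 2
y_2 = S_2(0) = a_2 = -3
y_3 = S_2(3) = 2
t_q=1/2 is in segment 0 (τ=1/2); S_0(τ)=-13/116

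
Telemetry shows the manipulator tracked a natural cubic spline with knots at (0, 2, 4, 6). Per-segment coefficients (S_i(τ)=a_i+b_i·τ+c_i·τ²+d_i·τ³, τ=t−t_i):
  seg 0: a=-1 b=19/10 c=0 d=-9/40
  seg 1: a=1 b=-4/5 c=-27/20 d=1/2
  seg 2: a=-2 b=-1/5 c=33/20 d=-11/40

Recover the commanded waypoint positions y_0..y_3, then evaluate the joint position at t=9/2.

y_0=-1 y_1=1 y_2=-2 y_3=2
S(9/2) = -551/320

y_0 = S_0(0) = a_0 = -1
y_1 = S_1(0) = a_1 = 1
y_2 = S_2(0) = a_2 = -2
y_3 = S_2(2) = 2
t_q=9/2 is in segment 2 (τ=1/2); S_2(τ)=-551/320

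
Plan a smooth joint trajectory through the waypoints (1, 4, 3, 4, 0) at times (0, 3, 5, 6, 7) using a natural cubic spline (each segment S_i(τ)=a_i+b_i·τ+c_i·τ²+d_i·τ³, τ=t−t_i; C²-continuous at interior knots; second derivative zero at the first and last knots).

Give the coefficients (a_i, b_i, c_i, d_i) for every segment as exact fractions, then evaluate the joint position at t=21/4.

  seg 0: a=1 b=767/428 c=0 d=-113/1284
  seg 1: a=4 b=-125/214 c=-339/428 d=357/856
  seg 2: a=3 b=134/107 c=183/107 d=-210/107
  seg 3: a=4 b=-130/107 c=-447/107 d=149/107
S(21/4) = 11605/3424

Δ: Δ0=1, Δ1=-1/2, Δ2=1, Δ3=-4
row 1: diag=10, rhs=-9; c'=1/5, d'=-9/10
row 2: denom=6−2·1/5=28/5; d'=(9−2·-9/10)/(28/5)=27/14
row 3: denom=4−1·5/28=107/28; d'=(-30−1·27/14)/(107/28)=-894/107
back: M3=-894/107
back: M2=27/14−5/28·-894/107=366/107
back: M1=-9/10−1/5·366/107=-339/214
M: M0=0, M1=-339/214, M2=366/107, M3=-894/107, M4=0
seg 0: a=1, c=M0/2=0, d=(M1−M0)/(6·3)=-113/1284, b=Δ0−h0·(2M0+M1)/6=767/428
seg 1: a=4, c=M1/2=-339/428, d=(M2−M1)/(6·2)=357/856, b=Δ1−h1·(2M1+M2)/6=-125/214
seg 2: a=3, c=M2/2=183/107, d=(M3−M2)/(6·1)=-210/107, b=Δ2−h2·(2M2+M3)/6=134/107
seg 3: a=4, c=M3/2=-447/107, d=(M4−M3)/(6·1)=149/107, b=Δ3−h3·(2M3+M4)/6=-130/107
t_q=21/4 → seg 2, τ=1/4; S=3+134/107·τ+183/107·τ²+-210/107·τ³=11605/3424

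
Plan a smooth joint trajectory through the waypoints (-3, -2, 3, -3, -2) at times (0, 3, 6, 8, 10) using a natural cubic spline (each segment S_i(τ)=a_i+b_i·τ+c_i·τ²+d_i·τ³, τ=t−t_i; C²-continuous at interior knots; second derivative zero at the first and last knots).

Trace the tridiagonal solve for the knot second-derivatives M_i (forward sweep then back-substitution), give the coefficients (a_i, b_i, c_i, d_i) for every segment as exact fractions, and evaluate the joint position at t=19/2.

Δ: Δ0=1/3, Δ1=5/3, Δ2=-3, Δ3=1/2
row 1: diag=12, rhs=8; c'=1/4, d'=2/3
row 2: denom=10−3·1/4=37/4; d'=(-28−3·2/3)/(37/4)=-120/37
row 3: denom=8−2·8/37=280/37; d'=(21−2·-120/37)/(280/37)=1017/280
back: M3=1017/280
back: M2=-120/37−8/37·1017/280=-141/35
back: M1=2/3−1/4·-141/35=703/420
M: M0=0, M1=703/420, M2=-141/35, M3=1017/280, M4=0
seg 0: a=-3, c=M0/2=0, d=(M1−M0)/(6·3)=703/7560, b=Δ0−h0·(2M0+M1)/6=-141/280
seg 1: a=-2, c=M1/2=703/840, d=(M2−M1)/(6·3)=-479/1512, b=Δ1−h1·(2M1+M2)/6=281/140
seg 2: a=3, c=M2/2=-141/70, d=(M3−M2)/(6·2)=143/224, b=Δ2−h2·(2M2+M3)/6=-61/40
seg 3: a=-3, c=M3/2=1017/560, d=(M4−M3)/(6·2)=-339/1120, b=Δ3−h3·(2M3+M4)/6=-269/140
t_q=19/2 → seg 3, τ=3/2; S=-3+-269/140·τ+1017/560·τ²+-339/1120·τ³=-5049/1792

  seg 0: a=-3 b=-141/280 c=0 d=703/7560
  seg 1: a=-2 b=281/140 c=703/840 d=-479/1512
  seg 2: a=3 b=-61/40 c=-141/70 d=143/224
  seg 3: a=-3 b=-269/140 c=1017/560 d=-339/1120
S(19/2) = -5049/1792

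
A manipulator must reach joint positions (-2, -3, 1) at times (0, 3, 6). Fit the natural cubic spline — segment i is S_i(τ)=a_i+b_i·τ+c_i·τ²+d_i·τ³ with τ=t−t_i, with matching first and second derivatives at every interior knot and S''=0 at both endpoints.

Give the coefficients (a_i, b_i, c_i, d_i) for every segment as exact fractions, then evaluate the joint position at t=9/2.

Δ: Δ0=-1/3, Δ1=4/3
row 1: diag=12, rhs=10; c'=1/4, d'=5/6
back: M1=5/6
M: M0=0, M1=5/6, M2=0
seg 0: a=-2, c=M0/2=0, d=(M1−M0)/(6·3)=5/108, b=Δ0−h0·(2M0+M1)/6=-3/4
seg 1: a=-3, c=M1/2=5/12, d=(M2−M1)/(6·3)=-5/108, b=Δ1−h1·(2M1+M2)/6=1/2
t_q=9/2 → seg 1, τ=3/2; S=-3+1/2·τ+5/12·τ²+-5/108·τ³=-47/32

  seg 0: a=-2 b=-3/4 c=0 d=5/108
  seg 1: a=-3 b=1/2 c=5/12 d=-5/108
S(9/2) = -47/32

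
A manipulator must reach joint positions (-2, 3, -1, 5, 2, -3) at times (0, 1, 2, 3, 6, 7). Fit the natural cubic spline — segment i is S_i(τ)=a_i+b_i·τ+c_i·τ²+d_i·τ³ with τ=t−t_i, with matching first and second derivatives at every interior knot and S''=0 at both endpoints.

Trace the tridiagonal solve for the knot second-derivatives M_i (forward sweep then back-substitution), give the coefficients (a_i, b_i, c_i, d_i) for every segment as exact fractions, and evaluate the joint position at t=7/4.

  seg 0: a=-2 b=6467/793 c=0 d=-2502/793
  seg 1: a=3 b=-1039/793 c=-7506/793 d=5373/793
  seg 2: a=-1 b=68/793 c=8613/793 d=-3923/793
  seg 3: a=5 b=425/61 c=-3156/793 d=350/793
  seg 4: a=2 b=-3961/793 c=-6/793 d=2/793
S(7/4) = -22761/50752

Δ: Δ0=5, Δ1=-4, Δ2=6, Δ3=-1, Δ4=-5
row 1: diag=4, rhs=-54; c'=1/4, d'=-27/2
row 2: denom=4−1·1/4=15/4; d'=(60−1·-27/2)/(15/4)=98/5
row 3: denom=8−1·4/15=116/15; d'=(-42−1·98/5)/(116/15)=-231/29
row 4: denom=8−3·45/116=793/116; d'=(-24−3·-231/29)/(793/116)=-12/793
back: M4=-12/793
back: M3=-231/29−45/116·-12/793=-6312/793
back: M2=98/5−4/15·-6312/793=17226/793
back: M1=-27/2−1/4·17226/793=-15012/793
M: M0=0, M1=-15012/793, M2=17226/793, M3=-6312/793, M4=-12/793, M5=0
seg 0: a=-2, c=M0/2=0, d=(M1−M0)/(6·1)=-2502/793, b=Δ0−h0·(2M0+M1)/6=6467/793
seg 1: a=3, c=M1/2=-7506/793, d=(M2−M1)/(6·1)=5373/793, b=Δ1−h1·(2M1+M2)/6=-1039/793
seg 2: a=-1, c=M2/2=8613/793, d=(M3−M2)/(6·1)=-3923/793, b=Δ2−h2·(2M2+M3)/6=68/793
seg 3: a=5, c=M3/2=-3156/793, d=(M4−M3)/(6·3)=350/793, b=Δ3−h3·(2M3+M4)/6=425/61
seg 4: a=2, c=M4/2=-6/793, d=(M5−M4)/(6·1)=2/793, b=Δ4−h4·(2M4+M5)/6=-3961/793
t_q=7/4 → seg 1, τ=3/4; S=3+-1039/793·τ+-7506/793·τ²+5373/793·τ³=-22761/50752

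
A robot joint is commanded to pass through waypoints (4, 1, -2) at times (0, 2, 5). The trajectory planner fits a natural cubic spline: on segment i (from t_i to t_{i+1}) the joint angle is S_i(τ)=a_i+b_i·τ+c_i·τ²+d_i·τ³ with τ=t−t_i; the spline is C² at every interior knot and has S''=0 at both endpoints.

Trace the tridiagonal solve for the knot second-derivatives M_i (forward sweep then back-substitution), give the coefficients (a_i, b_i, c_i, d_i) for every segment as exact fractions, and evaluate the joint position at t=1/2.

Δ: Δ0=-3/2, Δ1=-1
row 1: diag=10, rhs=3; c'=3/10, d'=3/10
back: M1=3/10
M: M0=0, M1=3/10, M2=0
seg 0: a=4, c=M0/2=0, d=(M1−M0)/(6·2)=1/40, b=Δ0−h0·(2M0+M1)/6=-8/5
seg 1: a=1, c=M1/2=3/20, d=(M2−M1)/(6·3)=-1/60, b=Δ1−h1·(2M1+M2)/6=-13/10
t_q=1/2 → seg 0, τ=1/2; S=4+-8/5·τ+0·τ²+1/40·τ³=205/64

  seg 0: a=4 b=-8/5 c=0 d=1/40
  seg 1: a=1 b=-13/10 c=3/20 d=-1/60
S(1/2) = 205/64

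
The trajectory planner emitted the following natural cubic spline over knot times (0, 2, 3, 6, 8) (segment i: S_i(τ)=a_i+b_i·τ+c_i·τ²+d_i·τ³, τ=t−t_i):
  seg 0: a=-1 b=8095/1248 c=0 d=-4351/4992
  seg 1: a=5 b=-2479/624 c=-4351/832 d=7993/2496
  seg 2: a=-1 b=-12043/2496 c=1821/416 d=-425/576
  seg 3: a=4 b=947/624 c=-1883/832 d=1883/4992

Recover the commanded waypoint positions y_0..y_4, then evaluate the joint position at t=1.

y_0=-1 y_1=5 y_2=-1 y_3=4 y_4=1
S(1) = 7679/1664

y_0 = S_0(0) = a_0 = -1
y_1 = S_1(0) = a_1 = 5
y_2 = S_2(0) = a_2 = -1
y_3 = S_3(0) = a_3 = 4
y_4 = S_3(2) = 1
t_q=1 is in segment 0 (τ=1); S_0(τ)=7679/1664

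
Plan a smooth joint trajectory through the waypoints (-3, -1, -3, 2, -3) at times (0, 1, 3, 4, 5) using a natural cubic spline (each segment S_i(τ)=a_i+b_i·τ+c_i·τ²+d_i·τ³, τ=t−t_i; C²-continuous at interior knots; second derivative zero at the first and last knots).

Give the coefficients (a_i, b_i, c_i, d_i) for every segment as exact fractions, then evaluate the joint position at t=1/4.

Δ: Δ0=2, Δ1=-1, Δ2=5, Δ3=-5
row 1: diag=6, rhs=-18; c'=1/3, d'=-3
row 2: denom=6−2·1/3=16/3; d'=(36−2·-3)/(16/3)=63/8
row 3: denom=4−1·3/16=61/16; d'=(-60−1·63/8)/(61/16)=-1086/61
back: M3=-1086/61
back: M2=63/8−3/16·-1086/61=684/61
back: M1=-3−1/3·684/61=-411/61
M: M0=0, M1=-411/61, M2=684/61, M3=-1086/61, M4=0
seg 0: a=-3, c=M0/2=0, d=(M1−M0)/(6·1)=-137/122, b=Δ0−h0·(2M0+M1)/6=381/122
seg 1: a=-1, c=M1/2=-411/122, d=(M2−M1)/(6·2)=365/244, b=Δ1−h1·(2M1+M2)/6=-15/61
seg 2: a=-3, c=M2/2=342/61, d=(M3−M2)/(6·1)=-295/61, b=Δ2−h2·(2M2+M3)/6=258/61
seg 3: a=2, c=M3/2=-543/61, d=(M4−M3)/(6·1)=181/61, b=Δ3−h3·(2M3+M4)/6=57/61
t_q=1/4 → seg 0, τ=1/4; S=-3+381/122·τ+0·τ²+-137/122·τ³=-17465/7808

  seg 0: a=-3 b=381/122 c=0 d=-137/122
  seg 1: a=-1 b=-15/61 c=-411/122 d=365/244
  seg 2: a=-3 b=258/61 c=342/61 d=-295/61
  seg 3: a=2 b=57/61 c=-543/61 d=181/61
S(1/4) = -17465/7808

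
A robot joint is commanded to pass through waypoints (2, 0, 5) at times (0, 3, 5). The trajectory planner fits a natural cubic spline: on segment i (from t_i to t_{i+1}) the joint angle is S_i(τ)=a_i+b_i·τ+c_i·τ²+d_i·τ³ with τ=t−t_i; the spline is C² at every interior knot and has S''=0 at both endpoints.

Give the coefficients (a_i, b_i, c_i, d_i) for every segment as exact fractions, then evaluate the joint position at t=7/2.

  seg 0: a=2 b=-97/60 c=0 d=19/180
  seg 1: a=0 b=37/30 c=19/20 d=-19/120
S(7/2) = 267/320

Δ: Δ0=-2/3, Δ1=5/2
row 1: diag=10, rhs=19; c'=1/5, d'=19/10
back: M1=19/10
M: M0=0, M1=19/10, M2=0
seg 0: a=2, c=M0/2=0, d=(M1−M0)/(6·3)=19/180, b=Δ0−h0·(2M0+M1)/6=-97/60
seg 1: a=0, c=M1/2=19/20, d=(M2−M1)/(6·2)=-19/120, b=Δ1−h1·(2M1+M2)/6=37/30
t_q=7/2 → seg 1, τ=1/2; S=0+37/30·τ+19/20·τ²+-19/120·τ³=267/320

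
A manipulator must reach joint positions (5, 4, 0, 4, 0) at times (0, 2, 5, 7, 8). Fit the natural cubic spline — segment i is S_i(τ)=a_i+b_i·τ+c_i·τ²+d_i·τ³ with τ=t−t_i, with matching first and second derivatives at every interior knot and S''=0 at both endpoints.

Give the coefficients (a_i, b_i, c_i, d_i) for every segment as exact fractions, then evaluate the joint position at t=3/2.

  seg 0: a=5 b=97/1518 c=0 d=-107/759
  seg 1: a=4 b=-2471/1518 c=-214/253 d=1433/4554
  seg 2: a=0 b=1361/759 c=1005/506 d=-1429/1518
  seg 3: a=4 b=-1183/759 c=-1853/506 d=1853/1518
S(3/2) = 9351/2024

Δ: Δ0=-1/2, Δ1=-4/3, Δ2=2, Δ3=-4
row 1: diag=10, rhs=-5; c'=3/10, d'=-1/2
row 2: denom=10−3·3/10=91/10; d'=(20−3·-1/2)/(91/10)=215/91
row 3: denom=6−2·20/91=506/91; d'=(-36−2·215/91)/(506/91)=-1853/253
back: M3=-1853/253
back: M2=215/91−20/91·-1853/253=1005/253
back: M1=-1/2−3/10·1005/253=-428/253
M: M0=0, M1=-428/253, M2=1005/253, M3=-1853/253, M4=0
seg 0: a=5, c=M0/2=0, d=(M1−M0)/(6·2)=-107/759, b=Δ0−h0·(2M0+M1)/6=97/1518
seg 1: a=4, c=M1/2=-214/253, d=(M2−M1)/(6·3)=1433/4554, b=Δ1−h1·(2M1+M2)/6=-2471/1518
seg 2: a=0, c=M2/2=1005/506, d=(M3−M2)/(6·2)=-1429/1518, b=Δ2−h2·(2M2+M3)/6=1361/759
seg 3: a=4, c=M3/2=-1853/506, d=(M4−M3)/(6·1)=1853/1518, b=Δ3−h3·(2M3+M4)/6=-1183/759
t_q=3/2 → seg 0, τ=3/2; S=5+97/1518·τ+0·τ²+-107/759·τ³=9351/2024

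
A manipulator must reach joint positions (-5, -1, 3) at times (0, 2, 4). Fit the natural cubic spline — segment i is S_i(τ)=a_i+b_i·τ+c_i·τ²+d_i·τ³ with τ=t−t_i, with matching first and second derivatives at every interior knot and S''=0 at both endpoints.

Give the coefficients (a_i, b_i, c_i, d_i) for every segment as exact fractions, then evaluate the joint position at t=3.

Δ: Δ0=2, Δ1=2
row 1: diag=8, rhs=0; c'=1/4, d'=0
back: M1=0
M: M0=0, M1=0, M2=0
seg 0: a=-5, c=M0/2=0, d=(M1−M0)/(6·2)=0, b=Δ0−h0·(2M0+M1)/6=2
seg 1: a=-1, c=M1/2=0, d=(M2−M1)/(6·2)=0, b=Δ1−h1·(2M1+M2)/6=2
t_q=3 → seg 1, τ=1; S=-1+2·τ+0·τ²+0·τ³=1

  seg 0: a=-5 b=2 c=0 d=0
  seg 1: a=-1 b=2 c=0 d=0
S(3) = 1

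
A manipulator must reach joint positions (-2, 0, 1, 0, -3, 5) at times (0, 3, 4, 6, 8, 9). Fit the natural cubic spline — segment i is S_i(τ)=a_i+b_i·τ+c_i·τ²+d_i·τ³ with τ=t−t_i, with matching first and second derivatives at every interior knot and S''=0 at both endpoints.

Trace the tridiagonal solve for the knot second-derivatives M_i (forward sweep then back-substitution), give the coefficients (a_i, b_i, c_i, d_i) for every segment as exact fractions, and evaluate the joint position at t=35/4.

  seg 0: a=-2 b=722/1407 c=0 d=8/469
  seg 1: a=0 b=1370/1407 c=72/469 d=-179/1407
  seg 2: a=1 b=1265/1407 c=-107/469 d=-379/1608
  seg 3: a=0 b=-7997/2814 c=-3081/1876 d=13019/11256
  seg 4: a=-3 b=6287/1407 c=4969/938 d=-4969/2814
S(35/4) = 155251/60032

Δ: Δ0=2/3, Δ1=1, Δ2=-1/2, Δ3=-3/2, Δ4=8
row 1: diag=8, rhs=2; c'=1/8, d'=1/4
row 2: denom=6−1·1/8=47/8; d'=(-9−1·1/4)/(47/8)=-74/47
row 3: denom=8−2·16/47=344/47; d'=(-6−2·-74/47)/(344/47)=-67/172
row 4: denom=6−2·47/172=469/86; d'=(57−2·-67/172)/(469/86)=4969/469
back: M4=4969/469
back: M3=-67/172−47/172·4969/469=-3081/938
back: M2=-74/47−16/47·-3081/938=-214/469
back: M1=1/4−1/8·-214/469=144/469
M: M0=0, M1=144/469, M2=-214/469, M3=-3081/938, M4=4969/469, M5=0
seg 0: a=-2, c=M0/2=0, d=(M1−M0)/(6·3)=8/469, b=Δ0−h0·(2M0+M1)/6=722/1407
seg 1: a=0, c=M1/2=72/469, d=(M2−M1)/(6·1)=-179/1407, b=Δ1−h1·(2M1+M2)/6=1370/1407
seg 2: a=1, c=M2/2=-107/469, d=(M3−M2)/(6·2)=-379/1608, b=Δ2−h2·(2M2+M3)/6=1265/1407
seg 3: a=0, c=M3/2=-3081/1876, d=(M4−M3)/(6·2)=13019/11256, b=Δ3−h3·(2M3+M4)/6=-7997/2814
seg 4: a=-3, c=M4/2=4969/938, d=(M5−M4)/(6·1)=-4969/2814, b=Δ4−h4·(2M4+M5)/6=6287/1407
t_q=35/4 → seg 4, τ=3/4; S=-3+6287/1407·τ+4969/938·τ²+-4969/2814·τ³=155251/60032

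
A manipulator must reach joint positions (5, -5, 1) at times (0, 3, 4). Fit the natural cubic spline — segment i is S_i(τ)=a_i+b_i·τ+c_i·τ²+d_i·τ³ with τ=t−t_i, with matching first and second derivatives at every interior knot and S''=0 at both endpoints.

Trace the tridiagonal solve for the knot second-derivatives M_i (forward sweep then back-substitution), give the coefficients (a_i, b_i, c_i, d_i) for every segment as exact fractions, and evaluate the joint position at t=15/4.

Δ: Δ0=-10/3, Δ1=6
row 1: diag=8, rhs=56; c'=1/8, d'=7
back: M1=7
M: M0=0, M1=7, M2=0
seg 0: a=5, c=M0/2=0, d=(M1−M0)/(6·3)=7/18, b=Δ0−h0·(2M0+M1)/6=-41/6
seg 1: a=-5, c=M1/2=7/2, d=(M2−M1)/(6·1)=-7/6, b=Δ1−h1·(2M1+M2)/6=11/3
t_q=15/4 → seg 1, τ=3/4; S=-5+11/3·τ+7/2·τ²+-7/6·τ³=-99/128

  seg 0: a=5 b=-41/6 c=0 d=7/18
  seg 1: a=-5 b=11/3 c=7/2 d=-7/6
S(15/4) = -99/128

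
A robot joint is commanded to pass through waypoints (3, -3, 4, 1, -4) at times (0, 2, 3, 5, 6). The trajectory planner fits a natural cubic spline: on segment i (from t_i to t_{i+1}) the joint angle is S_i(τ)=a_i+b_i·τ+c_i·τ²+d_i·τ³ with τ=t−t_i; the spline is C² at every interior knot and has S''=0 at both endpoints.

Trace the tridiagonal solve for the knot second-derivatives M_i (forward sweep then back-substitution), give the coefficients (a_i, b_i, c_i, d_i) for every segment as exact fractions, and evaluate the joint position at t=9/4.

  seg 0: a=3 b=-643/93 c=0 d=91/93
  seg 1: a=-3 b=449/93 c=182/31 d=-344/93
  seg 2: a=4 b=509/93 c=-162/31 d=647/744
  seg 3: a=1 b=-929/186 c=-1/124 d=1/372
S(9/4) = -46/31

Δ: Δ0=-3, Δ1=7, Δ2=-3/2, Δ3=-5
row 1: diag=6, rhs=60; c'=1/6, d'=10
row 2: denom=6−1·1/6=35/6; d'=(-51−1·10)/(35/6)=-366/35
row 3: denom=6−2·12/35=186/35; d'=(-21−2·-366/35)/(186/35)=-1/62
back: M3=-1/62
back: M2=-366/35−12/35·-1/62=-324/31
back: M1=10−1/6·-324/31=364/31
M: M0=0, M1=364/31, M2=-324/31, M3=-1/62, M4=0
seg 0: a=3, c=M0/2=0, d=(M1−M0)/(6·2)=91/93, b=Δ0−h0·(2M0+M1)/6=-643/93
seg 1: a=-3, c=M1/2=182/31, d=(M2−M1)/(6·1)=-344/93, b=Δ1−h1·(2M1+M2)/6=449/93
seg 2: a=4, c=M2/2=-162/31, d=(M3−M2)/(6·2)=647/744, b=Δ2−h2·(2M2+M3)/6=509/93
seg 3: a=1, c=M3/2=-1/124, d=(M4−M3)/(6·1)=1/372, b=Δ3−h3·(2M3+M4)/6=-929/186
t_q=9/4 → seg 1, τ=1/4; S=-3+449/93·τ+182/31·τ²+-344/93·τ³=-46/31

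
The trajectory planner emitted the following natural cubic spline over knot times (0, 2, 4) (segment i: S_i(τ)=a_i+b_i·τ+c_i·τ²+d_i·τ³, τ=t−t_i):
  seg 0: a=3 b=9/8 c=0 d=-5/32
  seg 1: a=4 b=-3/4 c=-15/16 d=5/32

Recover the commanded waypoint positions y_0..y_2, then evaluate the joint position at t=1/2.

y_0=3 y_1=4 y_2=0
S(1/2) = 907/256

y_0 = S_0(0) = a_0 = 3
y_1 = S_1(0) = a_1 = 4
y_2 = S_1(2) = 0
t_q=1/2 is in segment 0 (τ=1/2); S_0(τ)=907/256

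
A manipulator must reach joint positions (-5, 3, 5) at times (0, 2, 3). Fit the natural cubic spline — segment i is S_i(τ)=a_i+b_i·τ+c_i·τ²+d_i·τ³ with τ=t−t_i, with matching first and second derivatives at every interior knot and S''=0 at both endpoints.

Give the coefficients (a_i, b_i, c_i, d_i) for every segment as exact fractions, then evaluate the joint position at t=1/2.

  seg 0: a=-5 b=14/3 c=0 d=-1/6
  seg 1: a=3 b=8/3 c=-1 d=1/3
S(1/2) = -43/16

Δ: Δ0=4, Δ1=2
row 1: diag=6, rhs=-12; c'=1/6, d'=-2
back: M1=-2
M: M0=0, M1=-2, M2=0
seg 0: a=-5, c=M0/2=0, d=(M1−M0)/(6·2)=-1/6, b=Δ0−h0·(2M0+M1)/6=14/3
seg 1: a=3, c=M1/2=-1, d=(M2−M1)/(6·1)=1/3, b=Δ1−h1·(2M1+M2)/6=8/3
t_q=1/2 → seg 0, τ=1/2; S=-5+14/3·τ+0·τ²+-1/6·τ³=-43/16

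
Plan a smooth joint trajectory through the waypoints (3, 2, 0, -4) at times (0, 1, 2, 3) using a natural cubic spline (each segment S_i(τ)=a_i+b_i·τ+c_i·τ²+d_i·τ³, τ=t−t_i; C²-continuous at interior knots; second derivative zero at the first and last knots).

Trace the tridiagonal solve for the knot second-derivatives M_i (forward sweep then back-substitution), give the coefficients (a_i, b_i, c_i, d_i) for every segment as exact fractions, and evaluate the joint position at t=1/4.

Δ: Δ0=-1, Δ1=-2, Δ2=-4
row 1: diag=4, rhs=-6; c'=1/4, d'=-3/2
row 2: denom=4−1·1/4=15/4; d'=(-12−1·-3/2)/(15/4)=-14/5
back: M2=-14/5
back: M1=-3/2−1/4·-14/5=-4/5
M: M0=0, M1=-4/5, M2=-14/5, M3=0
seg 0: a=3, c=M0/2=0, d=(M1−M0)/(6·1)=-2/15, b=Δ0−h0·(2M0+M1)/6=-13/15
seg 1: a=2, c=M1/2=-2/5, d=(M2−M1)/(6·1)=-1/3, b=Δ1−h1·(2M1+M2)/6=-19/15
seg 2: a=0, c=M2/2=-7/5, d=(M3−M2)/(6·1)=7/15, b=Δ2−h2·(2M2+M3)/6=-46/15
t_q=1/4 → seg 0, τ=1/4; S=3+-13/15·τ+0·τ²+-2/15·τ³=89/32

  seg 0: a=3 b=-13/15 c=0 d=-2/15
  seg 1: a=2 b=-19/15 c=-2/5 d=-1/3
  seg 2: a=0 b=-46/15 c=-7/5 d=7/15
S(1/4) = 89/32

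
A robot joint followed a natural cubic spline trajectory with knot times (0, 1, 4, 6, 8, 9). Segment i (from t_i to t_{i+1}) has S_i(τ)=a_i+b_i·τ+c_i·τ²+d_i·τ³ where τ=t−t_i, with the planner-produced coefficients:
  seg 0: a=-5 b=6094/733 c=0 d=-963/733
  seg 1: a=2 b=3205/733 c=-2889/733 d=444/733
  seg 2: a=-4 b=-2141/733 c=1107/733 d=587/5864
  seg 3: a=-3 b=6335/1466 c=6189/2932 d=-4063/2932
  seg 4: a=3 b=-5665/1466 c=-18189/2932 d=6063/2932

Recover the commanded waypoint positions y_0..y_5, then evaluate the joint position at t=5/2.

y_0 = S_0(0) = a_0 = -5
y_1 = S_1(0) = a_1 = 2
y_2 = S_2(0) = a_2 = -4
y_3 = S_3(0) = a_3 = -3
y_4 = S_4(0) = a_4 = 3
y_5 = S_4(1) = -5
t_q=5/2 is in segment 1 (τ=3/2); S_1(τ)=5087/2932

y_0=-5 y_1=2 y_2=-4 y_3=-3 y_4=3 y_5=-5
S(5/2) = 5087/2932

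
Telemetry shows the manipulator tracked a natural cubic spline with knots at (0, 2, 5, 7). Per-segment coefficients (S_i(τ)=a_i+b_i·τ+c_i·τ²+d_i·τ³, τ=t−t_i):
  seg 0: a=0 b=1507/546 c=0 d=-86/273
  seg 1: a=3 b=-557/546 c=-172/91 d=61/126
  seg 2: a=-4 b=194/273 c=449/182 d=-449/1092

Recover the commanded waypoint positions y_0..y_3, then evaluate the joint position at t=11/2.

y_0 = S_0(0) = a_0 = 0
y_1 = S_1(0) = a_1 = 3
y_2 = S_2(0) = a_2 = -4
y_3 = S_2(2) = 4
t_q=11/2 is in segment 2 (τ=1/2); S_2(τ)=-1281/416

y_0=0 y_1=3 y_2=-4 y_3=4
S(11/2) = -1281/416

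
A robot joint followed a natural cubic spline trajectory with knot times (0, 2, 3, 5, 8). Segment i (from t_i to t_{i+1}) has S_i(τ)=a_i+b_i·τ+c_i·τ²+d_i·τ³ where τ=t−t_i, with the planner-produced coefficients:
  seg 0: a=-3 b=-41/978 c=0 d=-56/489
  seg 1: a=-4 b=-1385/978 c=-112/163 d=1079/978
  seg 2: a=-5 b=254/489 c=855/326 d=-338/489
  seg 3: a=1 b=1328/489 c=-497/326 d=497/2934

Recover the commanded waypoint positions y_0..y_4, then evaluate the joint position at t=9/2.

y_0 = S_0(0) = a_0 = -3
y_1 = S_1(0) = a_1 = -4
y_2 = S_2(0) = a_2 = -5
y_3 = S_3(0) = a_3 = 1
y_4 = S_3(3) = 0
t_q=9/2 is in segment 2 (τ=3/2); S_2(τ)=-851/1304

y_0=-3 y_1=-4 y_2=-5 y_3=1 y_4=0
S(9/2) = -851/1304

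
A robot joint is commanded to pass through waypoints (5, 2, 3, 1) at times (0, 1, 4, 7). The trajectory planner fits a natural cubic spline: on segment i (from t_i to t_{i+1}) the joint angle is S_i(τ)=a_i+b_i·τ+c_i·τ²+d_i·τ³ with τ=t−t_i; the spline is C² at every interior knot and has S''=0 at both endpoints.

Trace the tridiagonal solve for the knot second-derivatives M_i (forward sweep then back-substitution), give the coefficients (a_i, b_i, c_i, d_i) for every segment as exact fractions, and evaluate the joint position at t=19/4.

  seg 0: a=5 b=-304/87 c=0 d=43/87
  seg 1: a=2 b=-175/87 c=43/29 d=-61/261
  seg 2: a=3 b=50/87 c=-18/29 d=2/29
S(19/4) = 2887/928

Δ: Δ0=-3, Δ1=1/3, Δ2=-2/3
row 1: diag=8, rhs=20; c'=3/8, d'=5/2
row 2: denom=12−3·3/8=87/8; d'=(-6−3·5/2)/(87/8)=-36/29
back: M2=-36/29
back: M1=5/2−3/8·-36/29=86/29
M: M0=0, M1=86/29, M2=-36/29, M3=0
seg 0: a=5, c=M0/2=0, d=(M1−M0)/(6·1)=43/87, b=Δ0−h0·(2M0+M1)/6=-304/87
seg 1: a=2, c=M1/2=43/29, d=(M2−M1)/(6·3)=-61/261, b=Δ1−h1·(2M1+M2)/6=-175/87
seg 2: a=3, c=M2/2=-18/29, d=(M3−M2)/(6·3)=2/29, b=Δ2−h2·(2M2+M3)/6=50/87
t_q=19/4 → seg 2, τ=3/4; S=3+50/87·τ+-18/29·τ²+2/29·τ³=2887/928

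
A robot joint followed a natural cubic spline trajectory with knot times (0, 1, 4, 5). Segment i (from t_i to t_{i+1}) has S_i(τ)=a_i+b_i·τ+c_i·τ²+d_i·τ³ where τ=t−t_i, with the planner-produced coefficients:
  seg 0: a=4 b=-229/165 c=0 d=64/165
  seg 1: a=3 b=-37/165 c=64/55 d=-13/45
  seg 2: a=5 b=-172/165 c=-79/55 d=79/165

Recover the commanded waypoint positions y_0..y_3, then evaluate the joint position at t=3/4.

y_0 = S_0(0) = a_0 = 4
y_1 = S_1(0) = a_1 = 3
y_2 = S_2(0) = a_2 = 5
y_3 = S_2(1) = 3
t_q=3/4 is in segment 0 (τ=3/4); S_0(τ)=687/220

y_0=4 y_1=3 y_2=5 y_3=3
S(3/4) = 687/220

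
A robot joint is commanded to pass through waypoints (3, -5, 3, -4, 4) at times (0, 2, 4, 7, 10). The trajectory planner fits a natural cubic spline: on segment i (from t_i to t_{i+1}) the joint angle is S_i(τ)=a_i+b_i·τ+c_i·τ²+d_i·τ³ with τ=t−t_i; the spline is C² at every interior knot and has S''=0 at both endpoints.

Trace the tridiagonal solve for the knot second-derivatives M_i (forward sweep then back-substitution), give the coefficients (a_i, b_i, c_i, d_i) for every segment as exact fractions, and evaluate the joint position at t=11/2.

Δ: Δ0=-4, Δ1=4, Δ2=-7/3, Δ3=8/3
row 1: diag=8, rhs=48; c'=1/4, d'=6
row 2: denom=10−2·1/4=19/2; d'=(-38−2·6)/(19/2)=-100/19
row 3: denom=12−3·6/19=210/19; d'=(30−3·-100/19)/(210/19)=29/7
back: M3=29/7
back: M2=-100/19−6/19·29/7=-46/7
back: M1=6−1/4·-46/7=107/14
M: M0=0, M1=107/14, M2=-46/7, M3=29/7, M4=0
seg 0: a=3, c=M0/2=0, d=(M1−M0)/(6·2)=107/168, b=Δ0−h0·(2M0+M1)/6=-275/42
seg 1: a=-5, c=M1/2=107/28, d=(M2−M1)/(6·2)=-199/168, b=Δ1−h1·(2M1+M2)/6=23/21
seg 2: a=3, c=M2/2=-23/7, d=(M3−M2)/(6·3)=25/42, b=Δ2−h2·(2M2+M3)/6=13/6
seg 3: a=-4, c=M3/2=29/14, d=(M4−M3)/(6·3)=-29/126, b=Δ3−h3·(2M3+M4)/6=-31/21
t_q=11/2 → seg 2, τ=3/2; S=3+13/6·τ+-23/7·τ²+25/42·τ³=97/112

  seg 0: a=3 b=-275/42 c=0 d=107/168
  seg 1: a=-5 b=23/21 c=107/28 d=-199/168
  seg 2: a=3 b=13/6 c=-23/7 d=25/42
  seg 3: a=-4 b=-31/21 c=29/14 d=-29/126
S(11/2) = 97/112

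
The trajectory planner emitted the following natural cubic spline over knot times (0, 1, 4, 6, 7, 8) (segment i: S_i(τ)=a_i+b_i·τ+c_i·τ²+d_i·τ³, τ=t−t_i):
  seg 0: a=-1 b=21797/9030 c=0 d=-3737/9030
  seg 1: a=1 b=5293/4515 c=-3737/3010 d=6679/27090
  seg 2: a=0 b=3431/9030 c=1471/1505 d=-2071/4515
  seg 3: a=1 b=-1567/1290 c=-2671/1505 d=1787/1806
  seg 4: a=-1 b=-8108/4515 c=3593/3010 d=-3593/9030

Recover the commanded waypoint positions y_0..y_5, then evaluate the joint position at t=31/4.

y_0=-1 y_1=1 y_2=0 y_3=1 y_4=-1 y_5=-2
S(31/4) = -71017/38528

y_0 = S_0(0) = a_0 = -1
y_1 = S_1(0) = a_1 = 1
y_2 = S_2(0) = a_2 = 0
y_3 = S_3(0) = a_3 = 1
y_4 = S_4(0) = a_4 = -1
y_5 = S_4(1) = -2
t_q=31/4 is in segment 4 (τ=3/4); S_4(τ)=-71017/38528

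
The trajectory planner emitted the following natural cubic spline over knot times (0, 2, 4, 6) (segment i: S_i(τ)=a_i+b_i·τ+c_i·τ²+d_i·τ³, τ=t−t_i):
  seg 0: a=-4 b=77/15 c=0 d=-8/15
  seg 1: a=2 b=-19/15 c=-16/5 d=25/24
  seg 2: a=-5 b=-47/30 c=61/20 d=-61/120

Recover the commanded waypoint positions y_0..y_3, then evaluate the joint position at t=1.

y_0 = S_0(0) = a_0 = -4
y_1 = S_1(0) = a_1 = 2
y_2 = S_2(0) = a_2 = -5
y_3 = S_2(2) = 0
t_q=1 is in segment 0 (τ=1); S_0(τ)=3/5

y_0=-4 y_1=2 y_2=-5 y_3=0
S(1) = 3/5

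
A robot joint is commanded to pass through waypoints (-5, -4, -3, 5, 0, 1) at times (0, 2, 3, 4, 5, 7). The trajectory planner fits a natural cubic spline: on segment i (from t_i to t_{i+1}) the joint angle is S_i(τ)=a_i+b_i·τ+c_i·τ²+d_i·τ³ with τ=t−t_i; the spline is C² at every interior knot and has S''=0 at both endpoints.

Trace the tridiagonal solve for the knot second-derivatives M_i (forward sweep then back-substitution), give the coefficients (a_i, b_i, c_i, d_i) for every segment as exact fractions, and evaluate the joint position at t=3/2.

Δ: Δ0=1/2, Δ1=1, Δ2=8, Δ3=-5, Δ4=1/2
row 1: diag=6, rhs=3; c'=1/6, d'=1/2
row 2: denom=4−1·1/6=23/6; d'=(42−1·1/2)/(23/6)=249/23
row 3: denom=4−1·6/23=86/23; d'=(-78−1·249/23)/(86/23)=-2043/86
row 4: denom=6−1·23/86=493/86; d'=(33−1·-2043/86)/(493/86)=4881/493
back: M4=4881/493
back: M3=-2043/86−23/86·4881/493=-13017/493
back: M2=249/23−6/23·-13017/493=8733/493
back: M1=1/2−1/6·8733/493=-1209/493
M: M0=0, M1=-1209/493, M2=8733/493, M3=-13017/493, M4=4881/493, M5=0
seg 0: a=-5, c=M0/2=0, d=(M1−M0)/(6·2)=-403/1972, b=Δ0−h0·(2M0+M1)/6=1299/986
seg 1: a=-4, c=M1/2=-1209/986, d=(M2−M1)/(6·1)=1657/493, b=Δ1−h1·(2M1+M2)/6=-1119/986
seg 2: a=-3, c=M2/2=8733/986, d=(M3−M2)/(6·1)=-125/17, b=Δ2−h2·(2M2+M3)/6=6405/986
seg 3: a=5, c=M3/2=-13017/986, d=(M4−M3)/(6·1)=2983/493, b=Δ3−h3·(2M3+M4)/6=2121/986
seg 4: a=0, c=M4/2=4881/986, d=(M5−M4)/(6·2)=-1627/1972, b=Δ4−h4·(2M4+M5)/6=-6015/986
t_q=3/2 → seg 0, τ=3/2; S=-5+1299/986·τ+0·τ²+-403/1972·τ³=-58585/15776

  seg 0: a=-5 b=1299/986 c=0 d=-403/1972
  seg 1: a=-4 b=-1119/986 c=-1209/986 d=1657/493
  seg 2: a=-3 b=6405/986 c=8733/986 d=-125/17
  seg 3: a=5 b=2121/986 c=-13017/986 d=2983/493
  seg 4: a=0 b=-6015/986 c=4881/986 d=-1627/1972
S(3/2) = -58585/15776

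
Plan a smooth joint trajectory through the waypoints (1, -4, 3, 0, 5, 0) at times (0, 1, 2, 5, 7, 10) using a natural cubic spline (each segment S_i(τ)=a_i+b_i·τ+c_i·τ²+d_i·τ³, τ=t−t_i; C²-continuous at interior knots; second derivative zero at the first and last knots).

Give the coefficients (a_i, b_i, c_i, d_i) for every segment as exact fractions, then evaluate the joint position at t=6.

  seg 0: a=1 b=-11057/1308 c=0 d=4517/1308
  seg 1: a=-4 b=1247/654 c=4517/436 d=-6889/1308
  seg 2: a=3 b=8929/1308 c=-593/109 d=11111/11772
  seg 3: a=0 b=-217/654 c=3995/1308 d=-2143/2616
  seg 4: a=5 b=224/109 c=-1217/654 d=1217/5886
S(6) = 4979/2616

Δ: Δ0=-5, Δ1=7, Δ2=-1, Δ3=5/2, Δ4=-5/3
row 1: diag=4, rhs=72; c'=1/4, d'=18
row 2: denom=8−1·1/4=31/4; d'=(-48−1·18)/(31/4)=-264/31
row 3: denom=10−3·12/31=274/31; d'=(21−3·-264/31)/(274/31)=1443/274
row 4: denom=10−2·31/137=1308/137; d'=(-25−2·1443/274)/(1308/137)=-1217/327
back: M4=-1217/327
back: M3=1443/274−31/137·-1217/327=3995/654
back: M2=-264/31−12/31·3995/654=-1186/109
back: M1=18−1/4·-1186/109=4517/218
M: M0=0, M1=4517/218, M2=-1186/109, M3=3995/654, M4=-1217/327, M5=0
seg 0: a=1, c=M0/2=0, d=(M1−M0)/(6·1)=4517/1308, b=Δ0−h0·(2M0+M1)/6=-11057/1308
seg 1: a=-4, c=M1/2=4517/436, d=(M2−M1)/(6·1)=-6889/1308, b=Δ1−h1·(2M1+M2)/6=1247/654
seg 2: a=3, c=M2/2=-593/109, d=(M3−M2)/(6·3)=11111/11772, b=Δ2−h2·(2M2+M3)/6=8929/1308
seg 3: a=0, c=M3/2=3995/1308, d=(M4−M3)/(6·2)=-2143/2616, b=Δ3−h3·(2M3+M4)/6=-217/654
seg 4: a=5, c=M4/2=-1217/654, d=(M5−M4)/(6·3)=1217/5886, b=Δ4−h4·(2M4+M5)/6=224/109
t_q=6 → seg 3, τ=1; S=0+-217/654·τ+3995/1308·τ²+-2143/2616·τ³=4979/2616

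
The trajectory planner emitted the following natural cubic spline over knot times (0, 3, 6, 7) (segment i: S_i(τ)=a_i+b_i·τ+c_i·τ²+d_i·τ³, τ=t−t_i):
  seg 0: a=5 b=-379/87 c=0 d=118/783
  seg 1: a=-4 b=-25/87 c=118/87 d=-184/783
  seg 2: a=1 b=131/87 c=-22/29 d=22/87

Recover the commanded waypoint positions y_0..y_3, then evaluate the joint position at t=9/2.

y_0=5 y_1=-4 y_2=1 y_3=2
S(9/2) = -63/29

y_0 = S_0(0) = a_0 = 5
y_1 = S_1(0) = a_1 = -4
y_2 = S_2(0) = a_2 = 1
y_3 = S_2(1) = 2
t_q=9/2 is in segment 1 (τ=3/2); S_1(τ)=-63/29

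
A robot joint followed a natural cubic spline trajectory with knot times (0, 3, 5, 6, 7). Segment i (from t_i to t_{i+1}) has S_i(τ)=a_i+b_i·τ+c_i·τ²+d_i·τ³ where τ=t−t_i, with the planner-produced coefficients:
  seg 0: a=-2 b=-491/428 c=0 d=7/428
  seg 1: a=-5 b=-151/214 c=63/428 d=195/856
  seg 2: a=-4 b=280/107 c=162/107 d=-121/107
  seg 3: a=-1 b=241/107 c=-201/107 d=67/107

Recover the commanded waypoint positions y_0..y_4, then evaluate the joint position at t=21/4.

y_0=-2 y_1=-5 y_2=-4 y_3=-1 y_4=0
S(21/4) = -22385/6848

y_0 = S_0(0) = a_0 = -2
y_1 = S_1(0) = a_1 = -5
y_2 = S_2(0) = a_2 = -4
y_3 = S_3(0) = a_3 = -1
y_4 = S_3(1) = 0
t_q=21/4 is in segment 2 (τ=1/4); S_2(τ)=-22385/6848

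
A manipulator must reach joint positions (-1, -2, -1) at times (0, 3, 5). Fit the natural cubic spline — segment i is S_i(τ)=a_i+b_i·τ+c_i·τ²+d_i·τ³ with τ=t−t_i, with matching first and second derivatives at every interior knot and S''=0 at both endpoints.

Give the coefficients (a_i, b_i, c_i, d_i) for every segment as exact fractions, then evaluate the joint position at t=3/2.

  seg 0: a=-1 b=-7/12 c=0 d=1/36
  seg 1: a=-2 b=1/6 c=1/4 d=-1/24
S(3/2) = -57/32

Δ: Δ0=-1/3, Δ1=1/2
row 1: diag=10, rhs=5; c'=1/5, d'=1/2
back: M1=1/2
M: M0=0, M1=1/2, M2=0
seg 0: a=-1, c=M0/2=0, d=(M1−M0)/(6·3)=1/36, b=Δ0−h0·(2M0+M1)/6=-7/12
seg 1: a=-2, c=M1/2=1/4, d=(M2−M1)/(6·2)=-1/24, b=Δ1−h1·(2M1+M2)/6=1/6
t_q=3/2 → seg 0, τ=3/2; S=-1+-7/12·τ+0·τ²+1/36·τ³=-57/32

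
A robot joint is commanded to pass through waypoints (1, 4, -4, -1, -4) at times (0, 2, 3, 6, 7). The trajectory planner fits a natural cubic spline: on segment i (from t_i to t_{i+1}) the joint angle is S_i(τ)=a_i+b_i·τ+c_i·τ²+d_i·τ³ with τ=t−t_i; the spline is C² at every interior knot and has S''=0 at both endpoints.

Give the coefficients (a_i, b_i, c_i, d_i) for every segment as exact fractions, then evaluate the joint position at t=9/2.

Δ: Δ0=3/2, Δ1=-8, Δ2=1, Δ3=-3
row 1: diag=6, rhs=-57; c'=1/6, d'=-19/2
row 2: denom=8−1·1/6=47/6; d'=(54−1·-19/2)/(47/6)=381/47
row 3: denom=8−3·18/47=322/47; d'=(-24−3·381/47)/(322/47)=-2271/322
back: M3=-2271/322
back: M2=381/47−18/47·-2271/322=1740/161
back: M1=-19/2−1/6·1740/161=-3639/322
M: M0=0, M1=-3639/322, M2=1740/161, M3=-2271/322, M4=0
seg 0: a=1, c=M0/2=0, d=(M1−M0)/(6·2)=-1213/1288, b=Δ0−h0·(2M0+M1)/6=848/161
seg 1: a=4, c=M1/2=-3639/644, d=(M2−M1)/(6·1)=339/92, b=Δ1−h1·(2M1+M2)/6=-1943/322
seg 2: a=-4, c=M2/2=870/161, d=(M3−M2)/(6·3)=-639/644, b=Δ2−h2·(2M2+M3)/6=-4045/644
seg 3: a=-1, c=M3/2=-2271/644, d=(M4−M3)/(6·1)=757/644, b=Δ3−h3·(2M3+M4)/6=-209/322
t_q=9/2 → seg 2, τ=3/2; S=-4+-4045/644·τ+870/161·τ²+-639/644·τ³=-23761/5152

  seg 0: a=1 b=848/161 c=0 d=-1213/1288
  seg 1: a=4 b=-1943/322 c=-3639/644 d=339/92
  seg 2: a=-4 b=-4045/644 c=870/161 d=-639/644
  seg 3: a=-1 b=-209/322 c=-2271/644 d=757/644
S(9/2) = -23761/5152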